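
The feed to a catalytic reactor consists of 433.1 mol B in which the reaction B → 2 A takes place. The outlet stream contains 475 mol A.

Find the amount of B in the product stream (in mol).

For A: n = n₀ + 2ξ → 475 = 0 + 2ξ, giving ξ = 237.5 mol.
Outlet amounts (n = n₀ + ν ξ):
  B: 433.1 − 1(237.5) = 195.6
  A: 0 + 2(237.5) = 475

196 mol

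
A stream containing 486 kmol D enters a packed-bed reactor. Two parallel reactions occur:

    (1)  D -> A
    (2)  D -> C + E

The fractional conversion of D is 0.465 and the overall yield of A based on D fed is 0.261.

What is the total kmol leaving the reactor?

Yield of A: 1ξ₁ / 486 = 0.261 → ξ₁ = 126.8 kmol.
Conversion of D: 1ξ₁ + 1ξ₂ = 0.465 × 486 = 226 → ξ₂ = 99.14 kmol.
Outlet amounts (n = n₀ + Σ ν·ξ):
  D: 486 − 1(126.8) − 1(99.14) = 260
  A: 0 + 1(126.8) = 126.8
  C: 0 + 1(99.14) = 99.14
  E: 0 + 1(99.14) = 99.14
Total out = 260 + 126.8 + 99.14 + 99.14 = 585.1 kmol.

585 kmol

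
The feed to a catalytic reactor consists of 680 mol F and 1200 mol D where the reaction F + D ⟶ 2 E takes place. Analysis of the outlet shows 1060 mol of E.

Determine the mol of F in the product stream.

For E: n = n₀ + 2ξ → 1060 = 0 + 2ξ, giving ξ = 530 mol.
Outlet amounts (n = n₀ + ν ξ):
  F: 680 − 1(530) = 150
  D: 1200 − 1(530) = 670
  E: 0 + 2(530) = 1060

150 mol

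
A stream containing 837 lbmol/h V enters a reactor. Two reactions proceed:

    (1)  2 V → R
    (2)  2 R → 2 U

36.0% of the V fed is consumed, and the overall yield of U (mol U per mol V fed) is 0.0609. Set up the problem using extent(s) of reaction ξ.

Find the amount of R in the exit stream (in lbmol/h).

Conversion of V: V consumed = 2ξ₁ = 0.36 × 837 → ξ₁ = 150.7 lbmol/h.
Yield of U: 2ξ₂ / 837 = 0.0609 → ξ₂ = 25.49 lbmol/h.
Outlet amounts (n = n₀ + Σ ν·ξ):
  V: 837 − 2(150.7) = 535.7
  R: 0 + 1(150.7) − 2(25.49) = 99.69
  U: 0 + 2(25.49) = 50.97

99.7 lbmol/h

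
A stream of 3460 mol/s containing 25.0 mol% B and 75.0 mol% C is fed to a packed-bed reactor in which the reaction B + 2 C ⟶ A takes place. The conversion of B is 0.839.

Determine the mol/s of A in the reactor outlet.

726 mol/s

B reacted = 0.839 × 865 = 725.7 mol/s; ν_B = −1, so ξ = 725.7/1 = 725.7 mol/s.
Outlet amounts (n = n₀ + ν ξ):
  B: 865 − 1(725.7) = 139.3
  C: 2595 − 2(725.7) = 1144
  A: 0 + 1(725.7) = 725.7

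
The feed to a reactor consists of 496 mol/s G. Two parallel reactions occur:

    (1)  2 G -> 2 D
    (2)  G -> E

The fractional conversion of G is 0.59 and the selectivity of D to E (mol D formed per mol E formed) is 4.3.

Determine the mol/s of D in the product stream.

237 mol/s

Conversion of G: G consumed = 0.59 × 496 = 292.6 mol/s = 2ξ₁ + 1ξ₂.
Selectivity: 2ξ₁ / (1ξ₂) = 4.3 → ξ₁ = 2.15 ξ₂.
Substitute: (2·2.15 + 1) ξ₂ = 292.6 → ξ₂ = 55.22 mol/s, ξ₁ = 118.7 mol/s.
Outlet amounts (n = n₀ + Σ ν·ξ):
  G: 496 − 2(118.7) − 1(55.22) = 203.4
  D: 0 + 2(118.7) = 237.4
  E: 0 + 1(55.22) = 55.22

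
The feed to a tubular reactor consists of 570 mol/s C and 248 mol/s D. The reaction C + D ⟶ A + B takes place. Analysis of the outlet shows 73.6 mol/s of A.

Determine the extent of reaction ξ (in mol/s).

ξ = 73.6 mol/s

For A: n = n₀ + 1ξ → 73.6 = 0 + 1ξ, giving ξ = 73.6 mol/s.
Outlet amounts (n = n₀ + ν ξ):
  C: 570 − 1(73.6) = 496.4
  D: 248 − 1(73.6) = 174.4
  A: 0 + 1(73.6) = 73.6
  B: 0 + 1(73.6) = 73.6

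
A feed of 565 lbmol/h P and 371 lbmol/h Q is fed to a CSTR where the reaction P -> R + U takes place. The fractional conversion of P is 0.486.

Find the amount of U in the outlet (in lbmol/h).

275 lbmol/h

P reacted = 0.486 × 565 = 274.6 lbmol/h; ν_P = −1, so ξ = 274.6/1 = 274.6 lbmol/h.
Outlet amounts (n = n₀ + ν ξ):
  P: 565 − 1(274.6) = 290.4
  R: 0 + 1(274.6) = 274.6
  U: 0 + 1(274.6) = 274.6
  Q: 371 (inert)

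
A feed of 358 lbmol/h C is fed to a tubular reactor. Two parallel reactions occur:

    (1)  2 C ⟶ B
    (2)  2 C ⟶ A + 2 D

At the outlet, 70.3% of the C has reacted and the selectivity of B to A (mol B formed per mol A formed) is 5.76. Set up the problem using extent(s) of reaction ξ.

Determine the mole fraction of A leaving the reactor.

0.0691

Conversion of C: C consumed = 0.703 × 358 = 251.7 lbmol/h = 2ξ₁ + 2ξ₂.
Selectivity: 1ξ₁ / (1ξ₂) = 5.76 → ξ₁ = 5.76 ξ₂.
Substitute: (2·5.76 + 2) ξ₂ = 251.7 → ξ₂ = 18.61 lbmol/h, ξ₁ = 107.2 lbmol/h.
Outlet amounts (n = n₀ + Σ ν·ξ):
  C: 358 − 2(107.2) − 2(18.61) = 106.3
  B: 0 + 1(107.2) = 107.2
  A: 0 + 1(18.61) = 18.61
  D: 0 + 2(18.61) = 37.23
Total out = 269.4 lbmol/h; y_A = 18.61 / 269.4 = 0.0691.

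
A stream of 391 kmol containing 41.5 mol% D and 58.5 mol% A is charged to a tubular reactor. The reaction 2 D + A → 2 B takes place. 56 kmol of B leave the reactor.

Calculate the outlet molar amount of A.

For B: n = n₀ + 2ξ → 56 = 0 + 2ξ, giving ξ = 28 kmol.
Outlet amounts (n = n₀ + ν ξ):
  D: 162.3 − 2(28) = 106.3
  A: 228.7 − 1(28) = 200.7
  B: 0 + 2(28) = 56

201 kmol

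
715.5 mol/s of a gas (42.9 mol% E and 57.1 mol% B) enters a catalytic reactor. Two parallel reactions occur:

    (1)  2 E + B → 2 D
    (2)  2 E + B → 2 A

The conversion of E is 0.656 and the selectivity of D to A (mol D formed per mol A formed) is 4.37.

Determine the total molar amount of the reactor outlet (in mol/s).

615 mol/s

Conversion of E: E consumed = 0.656 × 306.9 = 201.4 mol/s = 2ξ₁ + 2ξ₂.
Selectivity: 2ξ₁ / (2ξ₂) = 4.37 → ξ₁ = 4.37 ξ₂.
Substitute: (2·4.37 + 2) ξ₂ = 201.4 → ξ₂ = 18.75 mol/s, ξ₁ = 81.93 mol/s.
Outlet amounts (n = n₀ + Σ ν·ξ):
  E: 306.9 − 2(81.93) − 2(18.75) = 105.6
  B: 408.6 − 1(81.93) − 1(18.75) = 307.9
  D: 0 + 2(81.93) = 163.9
  A: 0 + 2(18.75) = 37.5
Total out = 105.6 + 307.9 + 163.9 + 37.5 = 614.8 mol/s.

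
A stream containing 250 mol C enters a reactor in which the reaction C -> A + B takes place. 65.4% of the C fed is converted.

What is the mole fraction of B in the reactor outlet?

0.395

C reacted = 0.654 × 250 = 163.5 mol; ν_C = −1, so ξ = 163.5/1 = 163.5 mol.
Outlet amounts (n = n₀ + ν ξ):
  C: 250 − 1(163.5) = 86.5
  A: 0 + 1(163.5) = 163.5
  B: 0 + 1(163.5) = 163.5
Total out = 413.5 mol; y_B = 163.5 / 413.5 = 0.3954.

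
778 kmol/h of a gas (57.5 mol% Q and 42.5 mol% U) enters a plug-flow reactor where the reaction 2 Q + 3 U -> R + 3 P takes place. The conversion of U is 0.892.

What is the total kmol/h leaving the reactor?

680 kmol/h

U reacted = 0.892 × 330.6 = 294.9 kmol/h; ν_U = −3, so ξ = 294.9/3 = 98.31 kmol/h.
Outlet amounts (n = n₀ + ν ξ):
  Q: 447.4 − 2(98.31) = 250.7
  U: 330.6 − 3(98.31) = 35.71
  R: 0 + 1(98.31) = 98.31
  P: 0 + 3(98.31) = 294.9
Total out = 250.7 + 35.71 + 98.31 + 294.9 = 679.7 kmol/h.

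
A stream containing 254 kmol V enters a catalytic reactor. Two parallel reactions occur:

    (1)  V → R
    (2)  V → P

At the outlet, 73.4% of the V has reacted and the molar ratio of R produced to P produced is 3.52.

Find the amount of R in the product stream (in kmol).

145 kmol

Conversion of V: V consumed = 0.734 × 254 = 186.4 kmol = 1ξ₁ + 1ξ₂.
Selectivity: 1ξ₁ / (1ξ₂) = 3.52 → ξ₁ = 3.52 ξ₂.
Substitute: (1·3.52 + 1) ξ₂ = 186.4 → ξ₂ = 41.25 kmol, ξ₁ = 145.2 kmol.
Outlet amounts (n = n₀ + Σ ν·ξ):
  V: 254 − 1(145.2) − 1(41.25) = 67.56
  R: 0 + 1(145.2) = 145.2
  P: 0 + 1(41.25) = 41.25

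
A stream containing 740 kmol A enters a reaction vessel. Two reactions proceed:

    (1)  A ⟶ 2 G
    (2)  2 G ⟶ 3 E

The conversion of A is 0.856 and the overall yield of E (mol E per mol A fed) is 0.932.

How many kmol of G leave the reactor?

807 kmol

Conversion of A: A consumed = 1ξ₁ = 0.856 × 740 → ξ₁ = 633.4 kmol.
Yield of E: 3ξ₂ / 740 = 0.932 → ξ₂ = 229.9 kmol.
Outlet amounts (n = n₀ + Σ ν·ξ):
  A: 740 − 1(633.4) = 106.6
  G: 0 + 2(633.4) − 2(229.9) = 807.1
  E: 0 + 3(229.9) = 689.7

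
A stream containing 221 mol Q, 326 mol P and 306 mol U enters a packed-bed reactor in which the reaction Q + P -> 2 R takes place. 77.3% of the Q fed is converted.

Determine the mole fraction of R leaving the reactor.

0.401

Q reacted = 0.773 × 221 = 170.8 mol; ν_Q = −1, so ξ = 170.8/1 = 170.8 mol.
Outlet amounts (n = n₀ + ν ξ):
  Q: 221 − 1(170.8) = 50.17
  P: 326 − 1(170.8) = 155.2
  R: 0 + 2(170.8) = 341.7
  U: 306 (inert)
Total out = 853 mol; y_R = 341.7 / 853 = 0.4005.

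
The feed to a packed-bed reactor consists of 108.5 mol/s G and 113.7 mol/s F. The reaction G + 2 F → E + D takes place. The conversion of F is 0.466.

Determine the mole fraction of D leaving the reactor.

0.135

F reacted = 0.466 × 113.7 = 52.98 mol/s; ν_F = −2, so ξ = 52.98/2 = 26.49 mol/s.
Outlet amounts (n = n₀ + ν ξ):
  G: 108.5 − 1(26.49) = 82.01
  F: 113.7 − 2(26.49) = 60.72
  E: 0 + 1(26.49) = 26.49
  D: 0 + 1(26.49) = 26.49
Total out = 195.7 mol/s; y_D = 26.49 / 195.7 = 0.1354.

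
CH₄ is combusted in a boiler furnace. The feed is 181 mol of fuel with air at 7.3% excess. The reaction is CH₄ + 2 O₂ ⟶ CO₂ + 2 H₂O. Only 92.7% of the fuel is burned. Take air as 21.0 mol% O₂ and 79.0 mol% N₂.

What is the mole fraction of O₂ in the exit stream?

Stoichiometric O₂ = 2 × 181 = 362 mol; O₂ fed = 362 × 1.073 = 388.4 mol.
N₂ fed = 388.4 × 79/21 = 1461 mol.
Fuel reacted = 0.927 × 181 → ξ = 167.8 mol.
Outlet (n = n₀ + ν ξ):
  CH₄: 181 − 1(167.8) = 13.21
  O₂: 388.4 − 2(167.8) = 52.85
  N₂: 1461 (inert)
  CO₂: 0 + 1(167.8) = 167.8
  H₂O: 0 + 2(167.8) = 335.6
Total out = 2031 mol; y_O₂ = 52.85 / 2031 = 0.02603.

0.026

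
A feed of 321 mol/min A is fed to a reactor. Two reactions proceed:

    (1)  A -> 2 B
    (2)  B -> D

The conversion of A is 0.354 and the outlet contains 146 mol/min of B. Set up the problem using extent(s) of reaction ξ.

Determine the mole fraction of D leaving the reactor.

0.187

Conversion of A: A consumed = 1ξ₁ = 0.354 × 321 → ξ₁ = 113.6 mol/min.
B balance: n_B = 0 + 2ξ₁ − 1ξ₂ = 146 → ξ₂ = (2·113.6 − 146)/1 = 81.27 mol/min.
Outlet amounts (n = n₀ + Σ ν·ξ):
  A: 321 − 1(113.6) = 207.4
  B: 0 + 2(113.6) − 1(81.27) = 146
  D: 0 + 1(81.27) = 81.27
Total out = 434.6 mol/min; y_D = 81.27 / 434.6 = 0.187.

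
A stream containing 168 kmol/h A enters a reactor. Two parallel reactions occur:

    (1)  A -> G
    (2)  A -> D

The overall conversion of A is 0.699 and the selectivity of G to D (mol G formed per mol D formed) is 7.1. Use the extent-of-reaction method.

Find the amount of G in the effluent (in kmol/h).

Conversion of A: A consumed = 0.699 × 168 = 117.4 kmol/h = 1ξ₁ + 1ξ₂.
Selectivity: 1ξ₁ / (1ξ₂) = 7.1 → ξ₁ = 7.1 ξ₂.
Substitute: (1·7.1 + 1) ξ₂ = 117.4 → ξ₂ = 14.5 kmol/h, ξ₁ = 102.9 kmol/h.
Outlet amounts (n = n₀ + Σ ν·ξ):
  A: 168 − 1(102.9) − 1(14.5) = 50.57
  G: 0 + 1(102.9) = 102.9
  D: 0 + 1(14.5) = 14.5

103 kmol/h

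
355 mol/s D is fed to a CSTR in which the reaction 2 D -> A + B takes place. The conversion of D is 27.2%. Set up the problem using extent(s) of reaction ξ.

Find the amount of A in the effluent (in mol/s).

D reacted = 0.272 × 355 = 96.56 mol/s; ν_D = −2, so ξ = 96.56/2 = 48.28 mol/s.
Outlet amounts (n = n₀ + ν ξ):
  D: 355 − 2(48.28) = 258.4
  A: 0 + 1(48.28) = 48.28
  B: 0 + 1(48.28) = 48.28

48.3 mol/s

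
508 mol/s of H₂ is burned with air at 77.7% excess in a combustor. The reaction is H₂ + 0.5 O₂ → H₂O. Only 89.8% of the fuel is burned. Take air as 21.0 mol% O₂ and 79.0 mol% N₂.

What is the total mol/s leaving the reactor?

2430 mol/s

Stoichiometric O₂ = 0.5 × 508 = 254 mol/s; O₂ fed = 254 × 1.777 = 451.4 mol/s.
N₂ fed = 451.4 × 79/21 = 1698 mol/s.
Fuel reacted = 0.898 × 508 → ξ = 456.2 mol/s.
Outlet (n = n₀ + ν ξ):
  H₂: 508 − 1(456.2) = 51.82
  O₂: 451.4 − 0.5(456.2) = 223.3
  N₂: 1698 (inert)
  H₂O: 0 + 1(456.2) = 456.2
Total out = 51.82 + 223.3 + 1698 + 456.2 = 2429 mol/s.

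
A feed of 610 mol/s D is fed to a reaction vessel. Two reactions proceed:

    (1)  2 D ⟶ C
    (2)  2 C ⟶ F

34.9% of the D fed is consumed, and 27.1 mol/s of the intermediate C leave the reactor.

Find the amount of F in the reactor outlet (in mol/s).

39.7 mol/s

Conversion of D: D consumed = 2ξ₁ = 0.349 × 610 → ξ₁ = 106.4 mol/s.
C balance: n_C = 0 + 1ξ₁ − 2ξ₂ = 27.1 → ξ₂ = (1·106.4 − 27.1)/2 = 39.67 mol/s.
Outlet amounts (n = n₀ + Σ ν·ξ):
  D: 610 − 2(106.4) = 397.1
  C: 0 + 1(106.4) − 2(39.67) = 27.1
  F: 0 + 1(39.67) = 39.67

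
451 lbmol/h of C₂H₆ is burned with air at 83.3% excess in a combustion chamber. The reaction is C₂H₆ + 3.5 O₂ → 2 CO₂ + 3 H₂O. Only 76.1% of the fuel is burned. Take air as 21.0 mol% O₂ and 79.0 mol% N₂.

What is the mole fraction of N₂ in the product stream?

Stoichiometric O₂ = 3.5 × 451 = 1578 lbmol/h; O₂ fed = 1578 × 1.833 = 2893 lbmol/h.
N₂ fed = 2893 × 79/21 = 10880 lbmol/h.
Fuel reacted = 0.761 × 451 → ξ = 343.2 lbmol/h.
Outlet (n = n₀ + ν ξ):
  C₂H₆: 451 − 1(343.2) = 107.8
  O₂: 2893 − 3.5(343.2) = 1692
  N₂: 10880 (inert)
  CO₂: 0 + 2(343.2) = 686.4
  H₂O: 0 + 3(343.2) = 1030
Total out = 14400 lbmol/h; y_N₂ = 10880 / 14400 = 0.7558.

0.756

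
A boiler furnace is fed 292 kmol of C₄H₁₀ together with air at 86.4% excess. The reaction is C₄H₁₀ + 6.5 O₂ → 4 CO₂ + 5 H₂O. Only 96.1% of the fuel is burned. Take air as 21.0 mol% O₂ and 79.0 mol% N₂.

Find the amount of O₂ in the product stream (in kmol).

1710 kmol

Stoichiometric O₂ = 6.5 × 292 = 1898 kmol; O₂ fed = 1898 × 1.864 = 3538 kmol.
N₂ fed = 3538 × 79/21 = 13310 kmol.
Fuel reacted = 0.961 × 292 → ξ = 280.6 kmol.
Outlet (n = n₀ + ν ξ):
  C₄H₁₀: 292 − 1(280.6) = 11.39
  O₂: 3538 − 6.5(280.6) = 1714
  N₂: 13310 (inert)
  CO₂: 0 + 4(280.6) = 1122
  H₂O: 0 + 5(280.6) = 1403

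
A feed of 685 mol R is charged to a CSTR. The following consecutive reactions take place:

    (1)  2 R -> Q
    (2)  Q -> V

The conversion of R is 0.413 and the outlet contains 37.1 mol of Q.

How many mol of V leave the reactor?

104 mol

Conversion of R: R consumed = 2ξ₁ = 0.413 × 685 → ξ₁ = 141.5 mol.
Q balance: n_Q = 0 + 1ξ₁ − 1ξ₂ = 37.1 → ξ₂ = (1·141.5 − 37.1)/1 = 104.4 mol.
Outlet amounts (n = n₀ + Σ ν·ξ):
  R: 685 − 2(141.5) = 402.1
  Q: 0 + 1(141.5) − 1(104.4) = 37.1
  V: 0 + 1(104.4) = 104.4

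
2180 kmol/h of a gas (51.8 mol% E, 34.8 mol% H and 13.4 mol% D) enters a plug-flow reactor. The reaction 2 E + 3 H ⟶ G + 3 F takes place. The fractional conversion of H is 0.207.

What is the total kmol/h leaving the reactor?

H reacted = 0.207 × 758.6 = 157 kmol/h; ν_H = −3, so ξ = 157/3 = 52.35 kmol/h.
Outlet amounts (n = n₀ + ν ξ):
  E: 1129 − 2(52.35) = 1025
  H: 758.6 − 3(52.35) = 601.6
  G: 0 + 1(52.35) = 52.35
  F: 0 + 3(52.35) = 157
  D: 292.1 (inert)
Total out = 1025 + 601.6 + 52.35 + 157 + 292.1 = 2128 kmol/h.

2130 kmol/h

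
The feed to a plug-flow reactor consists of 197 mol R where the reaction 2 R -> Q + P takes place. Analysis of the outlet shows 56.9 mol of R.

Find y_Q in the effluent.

For R: n = n₀ − 2ξ → 56.9 = 197 − 2ξ, giving ξ = 70.05 mol.
Outlet amounts (n = n₀ + ν ξ):
  R: 197 − 2(70.05) = 56.9
  Q: 0 + 1(70.05) = 70.05
  P: 0 + 1(70.05) = 70.05
Total out = 197 mol; y_Q = 70.05 / 197 = 0.3556.

0.356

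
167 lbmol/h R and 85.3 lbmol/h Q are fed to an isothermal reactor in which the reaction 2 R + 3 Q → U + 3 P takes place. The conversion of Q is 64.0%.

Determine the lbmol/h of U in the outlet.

18.2 lbmol/h

Q reacted = 0.64 × 85.3 = 54.59 lbmol/h; ν_Q = −3, so ξ = 54.59/3 = 18.2 lbmol/h.
Outlet amounts (n = n₀ + ν ξ):
  R: 167 − 2(18.2) = 130.6
  Q: 85.3 − 3(18.2) = 30.71
  U: 0 + 1(18.2) = 18.2
  P: 0 + 3(18.2) = 54.59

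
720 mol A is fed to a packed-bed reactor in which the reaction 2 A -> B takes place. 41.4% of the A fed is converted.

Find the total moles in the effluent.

A reacted = 0.414 × 720 = 298.1 mol; ν_A = −2, so ξ = 298.1/2 = 149 mol.
Outlet amounts (n = n₀ + ν ξ):
  A: 720 − 2(149) = 421.9
  B: 0 + 1(149) = 149
Total out = 421.9 + 149 = 571 mol.

571 mol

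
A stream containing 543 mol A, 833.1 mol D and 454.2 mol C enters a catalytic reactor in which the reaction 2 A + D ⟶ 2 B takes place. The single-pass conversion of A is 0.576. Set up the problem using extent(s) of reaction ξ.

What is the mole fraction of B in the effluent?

0.187

A reacted = 0.576 × 543 = 312.8 mol; ν_A = −2, so ξ = 312.8/2 = 156.4 mol.
Outlet amounts (n = n₀ + ν ξ):
  A: 543 − 2(156.4) = 230.2
  D: 833.1 − 1(156.4) = 676.7
  B: 0 + 2(156.4) = 312.8
  C: 454.2 (inert)
Total out = 1674 mol; y_B = 312.8 / 1674 = 0.1868.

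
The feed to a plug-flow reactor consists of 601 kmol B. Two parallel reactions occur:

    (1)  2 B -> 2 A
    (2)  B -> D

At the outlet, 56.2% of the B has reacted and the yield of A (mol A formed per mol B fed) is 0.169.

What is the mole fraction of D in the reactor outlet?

Yield of A: 2ξ₁ / 601 = 0.169 → ξ₁ = 50.78 kmol.
Conversion of B: 2ξ₁ + 1ξ₂ = 0.562 × 601 = 337.8 → ξ₂ = 236.2 kmol.
Outlet amounts (n = n₀ + Σ ν·ξ):
  B: 601 − 2(50.78) − 1(236.2) = 263.2
  A: 0 + 2(50.78) = 101.6
  D: 0 + 1(236.2) = 236.2
Total out = 601 kmol; y_D = 236.2 / 601 = 0.393.

0.393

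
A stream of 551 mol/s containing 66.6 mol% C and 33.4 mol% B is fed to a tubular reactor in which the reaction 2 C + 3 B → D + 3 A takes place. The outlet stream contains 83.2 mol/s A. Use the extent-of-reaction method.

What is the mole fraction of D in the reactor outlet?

For A: n = n₀ + 3ξ → 83.2 = 0 + 3ξ, giving ξ = 27.73 mol/s.
Outlet amounts (n = n₀ + ν ξ):
  C: 367 − 2(27.73) = 311.5
  B: 184 − 3(27.73) = 100.8
  D: 0 + 1(27.73) = 27.73
  A: 0 + 3(27.73) = 83.2
Total out = 523.3 mol/s; y_D = 27.73 / 523.3 = 0.053.

0.053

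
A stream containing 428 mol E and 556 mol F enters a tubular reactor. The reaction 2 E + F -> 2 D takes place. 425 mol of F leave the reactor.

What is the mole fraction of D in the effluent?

For F: n = n₀ − 1ξ → 425 = 556 − 1ξ, giving ξ = 131 mol.
Outlet amounts (n = n₀ + ν ξ):
  E: 428 − 2(131) = 166
  F: 556 − 1(131) = 425
  D: 0 + 2(131) = 262
Total out = 853 mol; y_D = 262 / 853 = 0.3072.

0.307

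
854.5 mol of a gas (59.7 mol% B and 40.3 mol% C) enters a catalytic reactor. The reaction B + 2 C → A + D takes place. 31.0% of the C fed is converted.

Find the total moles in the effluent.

801 mol

C reacted = 0.31 × 344.4 = 106.8 mol; ν_C = −2, so ξ = 106.8/2 = 53.38 mol.
Outlet amounts (n = n₀ + ν ξ):
  B: 510.1 − 1(53.38) = 456.8
  C: 344.4 − 2(53.38) = 237.6
  A: 0 + 1(53.38) = 53.38
  D: 0 + 1(53.38) = 53.38
Total out = 456.8 + 237.6 + 53.38 + 53.38 = 801.1 mol.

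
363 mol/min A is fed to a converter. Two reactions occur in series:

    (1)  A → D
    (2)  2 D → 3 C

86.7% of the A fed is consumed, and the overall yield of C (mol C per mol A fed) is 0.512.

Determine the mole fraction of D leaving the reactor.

0.449

Conversion of A: A consumed = 1ξ₁ = 0.867 × 363 → ξ₁ = 314.7 mol/min.
Yield of C: 3ξ₂ / 363 = 0.512 → ξ₂ = 61.95 mol/min.
Outlet amounts (n = n₀ + Σ ν·ξ):
  A: 363 − 1(314.7) = 48.28
  D: 0 + 1(314.7) − 2(61.95) = 190.8
  C: 0 + 3(61.95) = 185.9
Total out = 425 mol/min; y_D = 190.8 / 425 = 0.449.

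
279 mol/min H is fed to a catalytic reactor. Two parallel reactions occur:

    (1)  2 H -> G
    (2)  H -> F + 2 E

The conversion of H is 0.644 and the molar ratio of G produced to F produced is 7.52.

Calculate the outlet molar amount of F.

11.2 mol/min

Conversion of H: H consumed = 0.644 × 279 = 179.7 mol/min = 2ξ₁ + 1ξ₂.
Selectivity: 1ξ₁ / (1ξ₂) = 7.52 → ξ₁ = 7.52 ξ₂.
Substitute: (2·7.52 + 1) ξ₂ = 179.7 → ξ₂ = 11.2 mol/min, ξ₁ = 84.24 mol/min.
Outlet amounts (n = n₀ + Σ ν·ξ):
  H: 279 − 2(84.24) − 1(11.2) = 99.32
  G: 0 + 1(84.24) = 84.24
  F: 0 + 1(11.2) = 11.2
  E: 0 + 2(11.2) = 22.4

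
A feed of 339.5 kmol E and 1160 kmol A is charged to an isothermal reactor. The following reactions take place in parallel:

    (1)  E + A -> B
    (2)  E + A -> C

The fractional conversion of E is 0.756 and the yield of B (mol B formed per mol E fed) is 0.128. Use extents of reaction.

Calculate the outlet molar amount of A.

903 kmol

Yield of B: 1ξ₁ / 339.5 = 0.128 → ξ₁ = 43.46 kmol.
Conversion of E: 1ξ₁ + 1ξ₂ = 0.756 × 339.5 = 256.7 → ξ₂ = 213.2 kmol.
Outlet amounts (n = n₀ + Σ ν·ξ):
  E: 339.5 − 1(43.46) − 1(213.2) = 82.84
  A: 1160 − 1(43.46) − 1(213.2) = 903.3
  B: 0 + 1(43.46) = 43.46
  C: 0 + 1(213.2) = 213.2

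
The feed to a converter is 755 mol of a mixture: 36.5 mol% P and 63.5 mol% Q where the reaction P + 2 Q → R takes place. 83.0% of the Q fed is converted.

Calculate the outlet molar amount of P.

76.6 mol

Q reacted = 0.83 × 479.4 = 397.9 mol; ν_Q = −2, so ξ = 397.9/2 = 199 mol.
Outlet amounts (n = n₀ + ν ξ):
  P: 275.6 − 1(199) = 76.61
  Q: 479.4 − 2(199) = 81.5
  R: 0 + 1(199) = 199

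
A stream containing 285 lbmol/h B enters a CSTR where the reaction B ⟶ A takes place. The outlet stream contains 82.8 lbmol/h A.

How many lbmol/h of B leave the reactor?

202 lbmol/h

For A: n = n₀ + 1ξ → 82.8 = 0 + 1ξ, giving ξ = 82.8 lbmol/h.
Outlet amounts (n = n₀ + ν ξ):
  B: 285 − 1(82.8) = 202.2
  A: 0 + 1(82.8) = 82.8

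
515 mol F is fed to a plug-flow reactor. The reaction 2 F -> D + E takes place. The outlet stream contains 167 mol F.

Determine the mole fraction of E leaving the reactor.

0.338

For F: n = n₀ − 2ξ → 167 = 515 − 2ξ, giving ξ = 174 mol.
Outlet amounts (n = n₀ + ν ξ):
  F: 515 − 2(174) = 167
  D: 0 + 1(174) = 174
  E: 0 + 1(174) = 174
Total out = 515 mol; y_E = 174 / 515 = 0.3379.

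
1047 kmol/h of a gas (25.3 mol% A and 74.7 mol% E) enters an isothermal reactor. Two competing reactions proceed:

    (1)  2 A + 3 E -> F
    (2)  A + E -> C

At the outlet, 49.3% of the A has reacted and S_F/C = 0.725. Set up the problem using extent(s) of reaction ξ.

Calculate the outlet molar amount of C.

53.3 kmol/h

Conversion of A: A consumed = 0.493 × 264.9 = 130.6 kmol/h = 2ξ₁ + 1ξ₂.
Selectivity: 1ξ₁ / (1ξ₂) = 0.725 → ξ₁ = 0.725 ξ₂.
Substitute: (2·0.725 + 1) ξ₂ = 130.6 → ξ₂ = 53.3 kmol/h, ξ₁ = 38.64 kmol/h.
Outlet amounts (n = n₀ + Σ ν·ξ):
  A: 264.9 − 2(38.64) − 1(53.3) = 134.3
  E: 782.1 − 3(38.64) − 1(53.3) = 612.9
  F: 0 + 1(38.64) = 38.64
  C: 0 + 1(53.3) = 53.3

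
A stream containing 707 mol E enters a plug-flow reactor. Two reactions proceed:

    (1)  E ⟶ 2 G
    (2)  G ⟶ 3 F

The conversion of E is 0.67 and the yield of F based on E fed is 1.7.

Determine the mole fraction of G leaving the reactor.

0.276

Conversion of E: E consumed = 1ξ₁ = 0.67 × 707 → ξ₁ = 473.7 mol.
Yield of F: 3ξ₂ / 707 = 1.7 → ξ₂ = 400.6 mol.
Outlet amounts (n = n₀ + Σ ν·ξ):
  E: 707 − 1(473.7) = 233.3
  G: 0 + 2(473.7) − 1(400.6) = 546.7
  F: 0 + 3(400.6) = 1202
Total out = 1982 mol; y_G = 546.7 / 1982 = 0.2759.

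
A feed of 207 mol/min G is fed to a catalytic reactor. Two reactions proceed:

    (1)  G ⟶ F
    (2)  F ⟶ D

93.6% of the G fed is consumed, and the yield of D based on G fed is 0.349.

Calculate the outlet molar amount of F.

Conversion of G: G consumed = 1ξ₁ = 0.936 × 207 → ξ₁ = 193.8 mol/min.
Yield of D: 1ξ₂ / 207 = 0.349 → ξ₂ = 72.24 mol/min.
Outlet amounts (n = n₀ + Σ ν·ξ):
  G: 207 − 1(193.8) = 13.25
  F: 0 + 1(193.8) − 1(72.24) = 121.5
  D: 0 + 1(72.24) = 72.24

122 mol/min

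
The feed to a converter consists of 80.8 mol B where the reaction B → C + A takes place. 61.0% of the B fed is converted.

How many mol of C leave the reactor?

B reacted = 0.61 × 80.8 = 49.29 mol; ν_B = −1, so ξ = 49.29/1 = 49.29 mol.
Outlet amounts (n = n₀ + ν ξ):
  B: 80.8 − 1(49.29) = 31.51
  C: 0 + 1(49.29) = 49.29
  A: 0 + 1(49.29) = 49.29

49.3 mol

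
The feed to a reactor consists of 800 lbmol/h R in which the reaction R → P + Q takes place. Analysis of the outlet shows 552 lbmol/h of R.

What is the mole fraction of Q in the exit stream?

0.237

For R: n = n₀ − 1ξ → 552 = 800 − 1ξ, giving ξ = 248 lbmol/h.
Outlet amounts (n = n₀ + ν ξ):
  R: 800 − 1(248) = 552
  P: 0 + 1(248) = 248
  Q: 0 + 1(248) = 248
Total out = 1048 lbmol/h; y_Q = 248 / 1048 = 0.2366.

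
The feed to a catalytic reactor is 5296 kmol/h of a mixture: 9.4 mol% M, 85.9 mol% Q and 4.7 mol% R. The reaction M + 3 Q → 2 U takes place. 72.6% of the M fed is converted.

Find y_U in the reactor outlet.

0.158

M reacted = 0.726 × 497.8 = 361.4 kmol/h; ν_M = −1, so ξ = 361.4/1 = 361.4 kmol/h.
Outlet amounts (n = n₀ + ν ξ):
  M: 497.8 − 1(361.4) = 136.4
  Q: 4549 − 3(361.4) = 3465
  U: 0 + 2(361.4) = 722.8
  R: 248.9 (inert)
Total out = 4573 kmol/h; y_U = 722.8 / 4573 = 0.1581.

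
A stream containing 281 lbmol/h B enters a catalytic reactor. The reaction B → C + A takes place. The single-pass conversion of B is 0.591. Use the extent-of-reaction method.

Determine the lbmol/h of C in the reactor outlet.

B reacted = 0.591 × 281 = 166.1 lbmol/h; ν_B = −1, so ξ = 166.1/1 = 166.1 lbmol/h.
Outlet amounts (n = n₀ + ν ξ):
  B: 281 − 1(166.1) = 114.9
  C: 0 + 1(166.1) = 166.1
  A: 0 + 1(166.1) = 166.1

166 lbmol/h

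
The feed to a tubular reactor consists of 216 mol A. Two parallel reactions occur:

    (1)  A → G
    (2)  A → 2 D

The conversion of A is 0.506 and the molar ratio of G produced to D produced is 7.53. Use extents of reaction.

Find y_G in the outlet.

Conversion of A: A consumed = 0.506 × 216 = 109.3 mol = 1ξ₁ + 1ξ₂.
Selectivity: 1ξ₁ / (2ξ₂) = 7.53 → ξ₁ = 15.06 ξ₂.
Substitute: (1·15.06 + 1) ξ₂ = 109.3 → ξ₂ = 6.805 mol, ξ₁ = 102.5 mol.
Outlet amounts (n = n₀ + Σ ν·ξ):
  A: 216 − 1(102.5) − 1(6.805) = 106.7
  G: 0 + 1(102.5) = 102.5
  D: 0 + 2(6.805) = 13.61
Total out = 222.8 mol; y_G = 102.5 / 222.8 = 0.46.

0.46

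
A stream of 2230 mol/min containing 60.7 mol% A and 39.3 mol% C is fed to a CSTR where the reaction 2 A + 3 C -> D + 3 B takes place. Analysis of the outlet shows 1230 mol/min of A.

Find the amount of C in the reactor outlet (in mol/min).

For A: n = n₀ − 2ξ → 1230 = 1354 − 2ξ, giving ξ = 61.8 mol/min.
Outlet amounts (n = n₀ + ν ξ):
  A: 1354 − 2(61.8) = 1230
  C: 876.4 − 3(61.8) = 691
  D: 0 + 1(61.8) = 61.8
  B: 0 + 3(61.8) = 185.4

691 mol/min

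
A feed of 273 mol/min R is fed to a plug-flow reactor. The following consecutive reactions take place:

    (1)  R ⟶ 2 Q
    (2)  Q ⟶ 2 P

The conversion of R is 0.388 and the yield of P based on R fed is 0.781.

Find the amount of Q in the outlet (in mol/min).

Conversion of R: R consumed = 1ξ₁ = 0.388 × 273 → ξ₁ = 105.9 mol/min.
Yield of P: 2ξ₂ / 273 = 0.781 → ξ₂ = 106.6 mol/min.
Outlet amounts (n = n₀ + Σ ν·ξ):
  R: 273 − 1(105.9) = 167.1
  Q: 0 + 2(105.9) − 1(106.6) = 105.2
  P: 0 + 2(106.6) = 213.2

105 mol/min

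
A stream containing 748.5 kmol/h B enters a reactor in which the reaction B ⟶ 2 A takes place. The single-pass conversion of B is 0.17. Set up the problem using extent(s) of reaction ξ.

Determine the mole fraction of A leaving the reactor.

B reacted = 0.17 × 748.5 = 127.2 kmol/h; ν_B = −1, so ξ = 127.2/1 = 127.2 kmol/h.
Outlet amounts (n = n₀ + ν ξ):
  B: 748.5 − 1(127.2) = 621.3
  A: 0 + 2(127.2) = 254.5
Total out = 875.7 kmol/h; y_A = 254.5 / 875.7 = 0.2906.

0.291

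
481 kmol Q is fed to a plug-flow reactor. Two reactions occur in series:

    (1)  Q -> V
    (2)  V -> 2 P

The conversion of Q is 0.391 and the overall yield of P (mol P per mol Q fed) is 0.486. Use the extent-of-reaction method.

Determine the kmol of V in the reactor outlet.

71.2 kmol

Conversion of Q: Q consumed = 1ξ₁ = 0.391 × 481 → ξ₁ = 188.1 kmol.
Yield of P: 2ξ₂ / 481 = 0.486 → ξ₂ = 116.9 kmol.
Outlet amounts (n = n₀ + Σ ν·ξ):
  Q: 481 − 1(188.1) = 292.9
  V: 0 + 1(188.1) − 1(116.9) = 71.19
  P: 0 + 2(116.9) = 233.8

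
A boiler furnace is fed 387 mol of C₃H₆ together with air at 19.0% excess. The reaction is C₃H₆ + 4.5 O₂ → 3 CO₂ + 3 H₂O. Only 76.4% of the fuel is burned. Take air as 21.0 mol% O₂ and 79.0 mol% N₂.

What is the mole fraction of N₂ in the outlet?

0.749

Stoichiometric O₂ = 4.5 × 387 = 1742 mol; O₂ fed = 1742 × 1.190 = 2072 mol.
N₂ fed = 2072 × 79/21 = 7796 mol.
Fuel reacted = 0.764 × 387 → ξ = 295.7 mol.
Outlet (n = n₀ + ν ξ):
  C₃H₆: 387 − 1(295.7) = 91.33
  O₂: 2072 − 4.5(295.7) = 741.9
  N₂: 7796 (inert)
  CO₂: 0 + 3(295.7) = 887
  H₂O: 0 + 3(295.7) = 887
Total out = 10400 mol; y_N₂ = 7796 / 10400 = 0.7494.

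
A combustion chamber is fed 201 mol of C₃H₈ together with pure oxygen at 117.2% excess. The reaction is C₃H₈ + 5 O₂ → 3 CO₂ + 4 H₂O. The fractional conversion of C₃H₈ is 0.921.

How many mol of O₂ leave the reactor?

Stoichiometric O₂ = 5 × 201 = 1005 mol; O₂ fed = 1005 × 2.172 = 2183 mol.
Fuel reacted = 0.921 × 201 → ξ = 185.1 mol.
Outlet (n = n₀ + ν ξ):
  C₃H₈: 201 − 1(185.1) = 15.88
  O₂: 2183 − 5(185.1) = 1257
  CO₂: 0 + 3(185.1) = 555.4
  H₂O: 0 + 4(185.1) = 740.5

1260 mol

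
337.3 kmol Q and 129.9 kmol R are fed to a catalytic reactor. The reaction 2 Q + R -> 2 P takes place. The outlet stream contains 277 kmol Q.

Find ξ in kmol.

ξ = 30.2 kmol

For Q: n = n₀ − 2ξ → 277 = 337.3 − 2ξ, giving ξ = 30.15 kmol.
Outlet amounts (n = n₀ + ν ξ):
  Q: 337.3 − 2(30.15) = 277
  R: 129.9 − 1(30.15) = 99.75
  P: 0 + 2(30.15) = 60.3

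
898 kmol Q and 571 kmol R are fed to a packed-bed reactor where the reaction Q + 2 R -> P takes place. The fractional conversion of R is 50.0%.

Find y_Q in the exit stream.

0.638

R reacted = 0.5 × 571 = 285.5 kmol; ν_R = −2, so ξ = 285.5/2 = 142.8 kmol.
Outlet amounts (n = n₀ + ν ξ):
  Q: 898 − 1(142.8) = 755.2
  R: 571 − 2(142.8) = 285.5
  P: 0 + 1(142.8) = 142.8
Total out = 1184 kmol; y_Q = 755.2 / 1184 = 0.6381.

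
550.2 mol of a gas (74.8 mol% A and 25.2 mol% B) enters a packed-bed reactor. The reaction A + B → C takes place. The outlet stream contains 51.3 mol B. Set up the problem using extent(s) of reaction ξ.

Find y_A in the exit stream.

0.7

For B: n = n₀ − 1ξ → 51.3 = 138.7 − 1ξ, giving ξ = 87.35 mol.
Outlet amounts (n = n₀ + ν ξ):
  A: 411.5 − 1(87.35) = 324.2
  B: 138.7 − 1(87.35) = 51.3
  C: 0 + 1(87.35) = 87.35
Total out = 462.8 mol; y_A = 324.2 / 462.8 = 0.7004.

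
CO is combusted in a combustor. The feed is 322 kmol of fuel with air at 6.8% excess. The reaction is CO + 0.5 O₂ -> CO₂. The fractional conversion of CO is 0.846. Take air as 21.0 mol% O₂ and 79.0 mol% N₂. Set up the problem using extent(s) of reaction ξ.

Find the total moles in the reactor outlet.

Stoichiometric O₂ = 0.5 × 322 = 161 kmol; O₂ fed = 161 × 1.068 = 171.9 kmol.
N₂ fed = 171.9 × 79/21 = 646.9 kmol.
Fuel reacted = 0.846 × 322 → ξ = 272.4 kmol.
Outlet (n = n₀ + ν ξ):
  CO: 322 − 1(272.4) = 49.59
  O₂: 171.9 − 0.5(272.4) = 35.74
  N₂: 646.9 (inert)
  CO₂: 0 + 1(272.4) = 272.4
Total out = 49.59 + 35.74 + 646.9 + 272.4 = 1005 kmol.

1000 kmol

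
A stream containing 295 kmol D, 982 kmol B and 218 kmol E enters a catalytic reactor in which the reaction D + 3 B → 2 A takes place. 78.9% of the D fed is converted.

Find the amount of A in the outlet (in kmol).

D reacted = 0.789 × 295 = 232.8 kmol; ν_D = −1, so ξ = 232.8/1 = 232.8 kmol.
Outlet amounts (n = n₀ + ν ξ):
  D: 295 − 1(232.8) = 62.24
  B: 982 − 3(232.8) = 283.7
  A: 0 + 2(232.8) = 465.5
  E: 218 (inert)

466 kmol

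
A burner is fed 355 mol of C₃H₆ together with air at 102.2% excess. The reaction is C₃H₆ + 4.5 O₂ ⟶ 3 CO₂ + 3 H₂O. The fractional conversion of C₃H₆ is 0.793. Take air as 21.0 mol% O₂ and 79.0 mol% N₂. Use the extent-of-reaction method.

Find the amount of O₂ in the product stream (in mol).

1960 mol

Stoichiometric O₂ = 4.5 × 355 = 1598 mol; O₂ fed = 1598 × 2.022 = 3230 mol.
N₂ fed = 3230 × 79/21 = 12150 mol.
Fuel reacted = 0.793 × 355 → ξ = 281.5 mol.
Outlet (n = n₀ + ν ξ):
  C₃H₆: 355 − 1(281.5) = 73.49
  O₂: 3230 − 4.5(281.5) = 1963
  N₂: 12150 (inert)
  CO₂: 0 + 3(281.5) = 844.5
  H₂O: 0 + 3(281.5) = 844.5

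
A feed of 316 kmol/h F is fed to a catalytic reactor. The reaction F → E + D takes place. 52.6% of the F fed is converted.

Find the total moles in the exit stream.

482 kmol/h

F reacted = 0.526 × 316 = 166.2 kmol/h; ν_F = −1, so ξ = 166.2/1 = 166.2 kmol/h.
Outlet amounts (n = n₀ + ν ξ):
  F: 316 − 1(166.2) = 149.8
  E: 0 + 1(166.2) = 166.2
  D: 0 + 1(166.2) = 166.2
Total out = 149.8 + 166.2 + 166.2 = 482.2 kmol/h.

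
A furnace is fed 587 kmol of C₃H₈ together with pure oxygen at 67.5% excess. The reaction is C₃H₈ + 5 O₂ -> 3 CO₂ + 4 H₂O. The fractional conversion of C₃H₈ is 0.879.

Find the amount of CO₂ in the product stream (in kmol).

1550 kmol

Stoichiometric O₂ = 5 × 587 = 2935 kmol; O₂ fed = 2935 × 1.675 = 4916 kmol.
Fuel reacted = 0.879 × 587 → ξ = 516 kmol.
Outlet (n = n₀ + ν ξ):
  C₃H₈: 587 − 1(516) = 71.03
  O₂: 4916 − 5(516) = 2336
  CO₂: 0 + 3(516) = 1548
  H₂O: 0 + 4(516) = 2064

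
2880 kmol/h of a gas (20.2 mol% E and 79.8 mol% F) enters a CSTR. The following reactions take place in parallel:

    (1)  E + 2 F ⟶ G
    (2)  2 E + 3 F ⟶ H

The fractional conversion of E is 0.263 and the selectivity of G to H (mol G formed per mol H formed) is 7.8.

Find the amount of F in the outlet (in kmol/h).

Conversion of E: E consumed = 0.263 × 581.8 = 153 kmol/h = 1ξ₁ + 2ξ₂.
Selectivity: 1ξ₁ / (1ξ₂) = 7.8 → ξ₁ = 7.8 ξ₂.
Substitute: (1·7.8 + 2) ξ₂ = 153 → ξ₂ = 15.61 kmol/h, ξ₁ = 121.8 kmol/h.
Outlet amounts (n = n₀ + Σ ν·ξ):
  E: 581.8 − 1(121.8) − 2(15.61) = 428.8
  F: 2298 − 2(121.8) − 3(15.61) = 2008
  G: 0 + 1(121.8) = 121.8
  H: 0 + 1(15.61) = 15.61

2010 kmol/h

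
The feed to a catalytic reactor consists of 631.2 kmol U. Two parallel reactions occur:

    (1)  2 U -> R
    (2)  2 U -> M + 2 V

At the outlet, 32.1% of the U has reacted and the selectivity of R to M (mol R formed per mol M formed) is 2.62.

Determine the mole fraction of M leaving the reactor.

Conversion of U: U consumed = 0.321 × 631.2 = 202.6 kmol = 2ξ₁ + 2ξ₂.
Selectivity: 1ξ₁ / (1ξ₂) = 2.62 → ξ₁ = 2.62 ξ₂.
Substitute: (2·2.62 + 2) ξ₂ = 202.6 → ξ₂ = 27.99 kmol, ξ₁ = 73.32 kmol.
Outlet amounts (n = n₀ + Σ ν·ξ):
  U: 631.2 − 2(73.32) − 2(27.99) = 428.6
  R: 0 + 1(73.32) = 73.32
  M: 0 + 1(27.99) = 27.99
  V: 0 + 2(27.99) = 55.97
Total out = 585.9 kmol; y_M = 27.99 / 585.9 = 0.04777.

0.0478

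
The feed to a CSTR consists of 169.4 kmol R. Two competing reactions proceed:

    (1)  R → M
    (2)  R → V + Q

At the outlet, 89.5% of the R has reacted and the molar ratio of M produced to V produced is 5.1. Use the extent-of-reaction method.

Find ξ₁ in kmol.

Conversion of R: R consumed = 0.895 × 169.4 = 151.6 kmol = 1ξ₁ + 1ξ₂.
Selectivity: 1ξ₁ / (1ξ₂) = 5.1 → ξ₁ = 5.1 ξ₂.
Substitute: (1·5.1 + 1) ξ₂ = 151.6 → ξ₂ = 24.85 kmol, ξ₁ = 126.8 kmol.
Outlet amounts (n = n₀ + Σ ν·ξ):
  R: 169.4 − 1(126.8) − 1(24.85) = 17.79
  M: 0 + 1(126.8) = 126.8
  V: 0 + 1(24.85) = 24.85
  Q: 0 + 1(24.85) = 24.85

ξ₁ = 127 kmol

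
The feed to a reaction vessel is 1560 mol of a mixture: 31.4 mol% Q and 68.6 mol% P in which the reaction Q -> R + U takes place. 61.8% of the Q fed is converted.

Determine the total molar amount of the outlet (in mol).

1860 mol

Q reacted = 0.618 × 489.8 = 302.7 mol; ν_Q = −1, so ξ = 302.7/1 = 302.7 mol.
Outlet amounts (n = n₀ + ν ξ):
  Q: 489.8 − 1(302.7) = 187.1
  R: 0 + 1(302.7) = 302.7
  U: 0 + 1(302.7) = 302.7
  P: 1070 (inert)
Total out = 187.1 + 302.7 + 302.7 + 1070 = 1863 mol.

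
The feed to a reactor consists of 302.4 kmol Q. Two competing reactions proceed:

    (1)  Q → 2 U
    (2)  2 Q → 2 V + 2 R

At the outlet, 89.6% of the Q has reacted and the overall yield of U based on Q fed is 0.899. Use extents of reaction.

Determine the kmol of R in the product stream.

135 kmol

Yield of U: 2ξ₁ / 302.4 = 0.899 → ξ₁ = 135.9 kmol.
Conversion of Q: 1ξ₁ + 2ξ₂ = 0.896 × 302.4 = 271 → ξ₂ = 67.51 kmol.
Outlet amounts (n = n₀ + Σ ν·ξ):
  Q: 302.4 − 1(135.9) − 2(67.51) = 31.45
  U: 0 + 2(135.9) = 271.9
  V: 0 + 2(67.51) = 135
  R: 0 + 2(67.51) = 135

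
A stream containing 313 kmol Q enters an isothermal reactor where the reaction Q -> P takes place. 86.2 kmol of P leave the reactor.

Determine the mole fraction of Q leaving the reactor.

0.725

For P: n = n₀ + 1ξ → 86.2 = 0 + 1ξ, giving ξ = 86.2 kmol.
Outlet amounts (n = n₀ + ν ξ):
  Q: 313 − 1(86.2) = 226.8
  P: 0 + 1(86.2) = 86.2
Total out = 313 kmol; y_Q = 226.8 / 313 = 0.7246.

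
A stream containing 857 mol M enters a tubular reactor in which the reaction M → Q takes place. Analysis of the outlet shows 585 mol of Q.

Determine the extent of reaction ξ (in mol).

ξ = 585 mol

For Q: n = n₀ + 1ξ → 585 = 0 + 1ξ, giving ξ = 585 mol.
Outlet amounts (n = n₀ + ν ξ):
  M: 857 − 1(585) = 272
  Q: 0 + 1(585) = 585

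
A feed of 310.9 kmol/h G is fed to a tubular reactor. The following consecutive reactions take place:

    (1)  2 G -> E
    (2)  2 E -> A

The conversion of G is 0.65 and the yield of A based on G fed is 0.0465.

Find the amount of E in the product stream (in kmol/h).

Conversion of G: G consumed = 2ξ₁ = 0.65 × 310.9 → ξ₁ = 101 kmol/h.
Yield of A: 1ξ₂ / 310.9 = 0.0465 → ξ₂ = 14.46 kmol/h.
Outlet amounts (n = n₀ + Σ ν·ξ):
  G: 310.9 − 2(101) = 108.8
  E: 0 + 1(101) − 2(14.46) = 72.13
  A: 0 + 1(14.46) = 14.46

72.1 kmol/h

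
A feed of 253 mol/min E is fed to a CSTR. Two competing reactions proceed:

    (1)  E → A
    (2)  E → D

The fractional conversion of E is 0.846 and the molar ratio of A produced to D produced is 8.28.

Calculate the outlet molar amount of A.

Conversion of E: E consumed = 0.846 × 253 = 214 mol/min = 1ξ₁ + 1ξ₂.
Selectivity: 1ξ₁ / (1ξ₂) = 8.28 → ξ₁ = 8.28 ξ₂.
Substitute: (1·8.28 + 1) ξ₂ = 214 → ξ₂ = 23.06 mol/min, ξ₁ = 191 mol/min.
Outlet amounts (n = n₀ + Σ ν·ξ):
  E: 253 − 1(191) − 1(23.06) = 38.96
  A: 0 + 1(191) = 191
  D: 0 + 1(23.06) = 23.06

191 mol/min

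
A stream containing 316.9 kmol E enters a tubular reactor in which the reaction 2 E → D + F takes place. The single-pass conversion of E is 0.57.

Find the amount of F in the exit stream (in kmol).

E reacted = 0.57 × 316.9 = 180.6 kmol; ν_E = −2, so ξ = 180.6/2 = 90.32 kmol.
Outlet amounts (n = n₀ + ν ξ):
  E: 316.9 − 2(90.32) = 136.3
  D: 0 + 1(90.32) = 90.32
  F: 0 + 1(90.32) = 90.32

90.3 kmol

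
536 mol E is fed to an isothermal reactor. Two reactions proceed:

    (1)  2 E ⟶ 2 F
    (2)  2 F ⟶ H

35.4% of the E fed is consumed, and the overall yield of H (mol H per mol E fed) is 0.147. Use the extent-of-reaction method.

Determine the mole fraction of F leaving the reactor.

0.0703

Conversion of E: E consumed = 2ξ₁ = 0.354 × 536 → ξ₁ = 94.87 mol.
Yield of H: 1ξ₂ / 536 = 0.147 → ξ₂ = 78.79 mol.
Outlet amounts (n = n₀ + Σ ν·ξ):
  E: 536 − 2(94.87) = 346.3
  F: 0 + 2(94.87) − 2(78.79) = 32.16
  H: 0 + 1(78.79) = 78.79
Total out = 457.2 mol; y_F = 32.16 / 457.2 = 0.07034.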